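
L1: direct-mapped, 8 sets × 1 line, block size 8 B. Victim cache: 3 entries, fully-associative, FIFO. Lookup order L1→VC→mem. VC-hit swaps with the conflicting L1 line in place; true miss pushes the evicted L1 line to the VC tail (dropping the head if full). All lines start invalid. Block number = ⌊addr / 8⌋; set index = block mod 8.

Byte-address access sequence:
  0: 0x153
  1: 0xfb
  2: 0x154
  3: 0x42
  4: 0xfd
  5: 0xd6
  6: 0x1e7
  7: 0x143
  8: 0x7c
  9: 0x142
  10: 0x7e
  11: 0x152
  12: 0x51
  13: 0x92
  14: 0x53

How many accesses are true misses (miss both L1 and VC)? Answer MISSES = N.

MISSES = 9

#0 0x153→b42/s2 MISS; vc=[]
#1 0xfb→b31/s7 MISS; vc=[]
#2 0x154→b42/s2 L1-HIT; vc=[]
#3 0x42→b8/s0 MISS; vc=[]
#4 0xfd→b31/s7 L1-HIT; vc=[]
#5 0xd6→b26/s2 MISS; vc=[42]
#6 0x1e7→b60/s4 MISS; vc=[42]
#7 0x143→b40/s0 MISS; vc=[42,8]
#8 0x7c→b15/s7 MISS; vc=[42,8,31]
#9 0x142→b40/s0 L1-HIT; vc=[42,8,31]
#10 0x7e→b15/s7 L1-HIT; vc=[42,8,31]
#11 0x152→b42/s2 VC-HIT; vc=[26,8,31]
#12 0x51→b10/s2 MISS; vc=[8,31,42]
#13 0x92→b18/s2 MISS; vc=[31,42,10]
#14 0x53→b10/s2 VC-HIT; vc=[31,42,18]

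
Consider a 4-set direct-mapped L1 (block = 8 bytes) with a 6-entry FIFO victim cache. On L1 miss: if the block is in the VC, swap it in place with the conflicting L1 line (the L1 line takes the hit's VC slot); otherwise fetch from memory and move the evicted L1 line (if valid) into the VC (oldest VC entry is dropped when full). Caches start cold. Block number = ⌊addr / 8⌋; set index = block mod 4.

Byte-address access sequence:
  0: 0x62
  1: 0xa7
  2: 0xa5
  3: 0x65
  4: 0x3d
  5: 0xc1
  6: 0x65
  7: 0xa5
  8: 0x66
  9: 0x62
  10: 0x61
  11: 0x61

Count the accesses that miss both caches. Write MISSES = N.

  [0] addr=0x62 blk=12 s=0: MISS | VC []
  [1] addr=0xa7 blk=20 s=0: MISS | VC [12]
  [2] addr=0xa5 blk=20 s=0: L1-HIT | VC [12]
  [3] addr=0x65 blk=12 s=0: VC-HIT | VC [20]
  [4] addr=0x3d blk=7 s=3: MISS | VC [20]
  [5] addr=0xc1 blk=24 s=0: MISS | VC [20, 12]
  [6] addr=0x65 blk=12 s=0: VC-HIT | VC [20, 24]
  [7] addr=0xa5 blk=20 s=0: VC-HIT | VC [12, 24]
  [8] addr=0x66 blk=12 s=0: VC-HIT | VC [20, 24]
  [9] addr=0x62 blk=12 s=0: L1-HIT | VC [20, 24]
  [10] addr=0x61 blk=12 s=0: L1-HIT | VC [20, 24]
  [11] addr=0x61 blk=12 s=0: L1-HIT | VC [20, 24]

MISSES = 4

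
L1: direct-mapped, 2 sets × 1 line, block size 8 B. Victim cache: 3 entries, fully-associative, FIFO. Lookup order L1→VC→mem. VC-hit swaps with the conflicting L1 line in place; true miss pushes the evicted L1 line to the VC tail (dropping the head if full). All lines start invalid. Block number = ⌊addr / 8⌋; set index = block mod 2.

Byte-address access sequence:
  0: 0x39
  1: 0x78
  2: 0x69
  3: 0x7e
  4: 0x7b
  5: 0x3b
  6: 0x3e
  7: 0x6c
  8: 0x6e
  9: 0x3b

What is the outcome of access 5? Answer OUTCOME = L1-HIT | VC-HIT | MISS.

  [0] addr=0x39 blk=7 s=1: MISS | VC []
  [1] addr=0x78 blk=15 s=1: MISS | VC [7]
  [2] addr=0x69 blk=13 s=1: MISS | VC [7, 15]
  [3] addr=0x7e blk=15 s=1: VC-HIT | VC [7, 13]
  [4] addr=0x7b blk=15 s=1: L1-HIT | VC [7, 13]
  [5] addr=0x3b blk=7 s=1: VC-HIT | VC [15, 13]
  [6] addr=0x3e blk=7 s=1: L1-HIT | VC [15, 13]
  [7] addr=0x6c blk=13 s=1: VC-HIT | VC [15, 7]
  [8] addr=0x6e blk=13 s=1: L1-HIT | VC [15, 7]
  [9] addr=0x3b blk=7 s=1: VC-HIT | VC [15, 13]

OUTCOME = VC-HIT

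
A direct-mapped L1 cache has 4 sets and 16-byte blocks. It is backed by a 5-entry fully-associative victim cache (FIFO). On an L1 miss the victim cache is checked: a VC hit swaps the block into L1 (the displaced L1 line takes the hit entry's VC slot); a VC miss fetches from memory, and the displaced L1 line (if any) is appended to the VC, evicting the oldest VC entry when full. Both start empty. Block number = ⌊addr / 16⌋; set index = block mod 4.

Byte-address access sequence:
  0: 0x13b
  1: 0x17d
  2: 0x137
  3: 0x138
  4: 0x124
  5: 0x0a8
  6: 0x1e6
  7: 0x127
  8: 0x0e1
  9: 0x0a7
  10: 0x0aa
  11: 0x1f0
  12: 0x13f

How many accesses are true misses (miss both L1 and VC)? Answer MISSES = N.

0: 0x13b (blk 19, set 3) → MISS  vc=[]
1: 0x17d (blk 23, set 3) → MISS  vc=[19]
2: 0x137 (blk 19, set 3) → VC-HIT  vc=[23]
3: 0x138 (blk 19, set 3) → L1-HIT  vc=[23]
4: 0x124 (blk 18, set 2) → MISS  vc=[23]
5: 0xa8 (blk 10, set 2) → MISS  vc=[23, 18]
6: 0x1e6 (blk 30, set 2) → MISS  vc=[23, 18, 10]
7: 0x127 (blk 18, set 2) → VC-HIT  vc=[23, 30, 10]
8: 0xe1 (blk 14, set 2) → MISS  vc=[23, 30, 10, 18]
9: 0xa7 (blk 10, set 2) → VC-HIT  vc=[23, 30, 14, 18]
10: 0xaa (blk 10, set 2) → L1-HIT  vc=[23, 30, 14, 18]
11: 0x1f0 (blk 31, set 3) → MISS  vc=[23, 30, 14, 18, 19]
12: 0x13f (blk 19, set 3) → VC-HIT  vc=[23, 30, 14, 18, 31]

MISSES = 7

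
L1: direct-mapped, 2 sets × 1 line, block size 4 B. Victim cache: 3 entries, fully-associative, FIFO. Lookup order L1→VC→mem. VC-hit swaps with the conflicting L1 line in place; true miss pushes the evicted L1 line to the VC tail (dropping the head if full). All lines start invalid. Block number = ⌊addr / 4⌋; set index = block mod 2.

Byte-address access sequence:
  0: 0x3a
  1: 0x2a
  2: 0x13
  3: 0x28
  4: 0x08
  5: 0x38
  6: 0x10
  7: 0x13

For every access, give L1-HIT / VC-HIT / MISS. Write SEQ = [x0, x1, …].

0: 0x3a (blk 14, set 0) → MISS  vc=[]
1: 0x2a (blk 10, set 0) → MISS  vc=[14]
2: 0x13 (blk 4, set 0) → MISS  vc=[14, 10]
3: 0x28 (blk 10, set 0) → VC-HIT  vc=[14, 4]
4: 0x8 (blk 2, set 0) → MISS  vc=[14, 4, 10]
5: 0x38 (blk 14, set 0) → VC-HIT  vc=[2, 4, 10]
6: 0x10 (blk 4, set 0) → VC-HIT  vc=[2, 14, 10]
7: 0x13 (blk 4, set 0) → L1-HIT  vc=[2, 14, 10]

SEQ = [MISS, MISS, MISS, VC-HIT, MISS, VC-HIT, VC-HIT, L1-HIT]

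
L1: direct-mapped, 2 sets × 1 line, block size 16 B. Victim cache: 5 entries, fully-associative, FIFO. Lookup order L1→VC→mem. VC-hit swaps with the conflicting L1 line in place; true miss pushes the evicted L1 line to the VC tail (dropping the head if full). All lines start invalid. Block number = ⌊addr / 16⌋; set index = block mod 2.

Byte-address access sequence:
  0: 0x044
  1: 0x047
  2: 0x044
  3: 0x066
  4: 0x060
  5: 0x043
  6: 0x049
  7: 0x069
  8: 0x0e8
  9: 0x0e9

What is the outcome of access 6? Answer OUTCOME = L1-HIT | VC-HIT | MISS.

  [0] addr=0x44 blk=4 s=0: MISS | VC []
  [1] addr=0x47 blk=4 s=0: L1-HIT | VC []
  [2] addr=0x44 blk=4 s=0: L1-HIT | VC []
  [3] addr=0x66 blk=6 s=0: MISS | VC [4]
  [4] addr=0x60 blk=6 s=0: L1-HIT | VC [4]
  [5] addr=0x43 blk=4 s=0: VC-HIT | VC [6]
  [6] addr=0x49 blk=4 s=0: L1-HIT | VC [6]
  [7] addr=0x69 blk=6 s=0: VC-HIT | VC [4]
  [8] addr=0xe8 blk=14 s=0: MISS | VC [4, 6]
  [9] addr=0xe9 blk=14 s=0: L1-HIT | VC [4, 6]

OUTCOME = L1-HIT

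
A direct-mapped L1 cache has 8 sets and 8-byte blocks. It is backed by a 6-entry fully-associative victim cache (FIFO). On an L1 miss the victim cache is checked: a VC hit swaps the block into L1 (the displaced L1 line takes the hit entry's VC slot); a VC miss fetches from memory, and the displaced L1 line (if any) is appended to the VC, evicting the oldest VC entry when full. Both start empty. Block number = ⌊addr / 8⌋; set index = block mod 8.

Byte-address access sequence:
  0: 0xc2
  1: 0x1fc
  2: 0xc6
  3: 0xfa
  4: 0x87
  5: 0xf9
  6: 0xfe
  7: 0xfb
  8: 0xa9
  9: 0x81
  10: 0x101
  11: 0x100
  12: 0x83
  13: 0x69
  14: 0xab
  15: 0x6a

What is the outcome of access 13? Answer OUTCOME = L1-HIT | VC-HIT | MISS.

  [0] addr=0xc2 blk=24 s=0: MISS | VC []
  [1] addr=0x1fc blk=63 s=7: MISS | VC []
  [2] addr=0xc6 blk=24 s=0: L1-HIT | VC []
  [3] addr=0xfa blk=31 s=7: MISS | VC [63]
  [4] addr=0x87 blk=16 s=0: MISS | VC [63, 24]
  [5] addr=0xf9 blk=31 s=7: L1-HIT | VC [63, 24]
  [6] addr=0xfe blk=31 s=7: L1-HIT | VC [63, 24]
  [7] addr=0xfb blk=31 s=7: L1-HIT | VC [63, 24]
  [8] addr=0xa9 blk=21 s=5: MISS | VC [63, 24]
  [9] addr=0x81 blk=16 s=0: L1-HIT | VC [63, 24]
  [10] addr=0x101 blk=32 s=0: MISS | VC [63, 24, 16]
  [11] addr=0x100 blk=32 s=0: L1-HIT | VC [63, 24, 16]
  [12] addr=0x83 blk=16 s=0: VC-HIT | VC [63, 24, 32]
  [13] addr=0x69 blk=13 s=5: MISS | VC [63, 24, 32, 21]
  [14] addr=0xab blk=21 s=5: VC-HIT | VC [63, 24, 32, 13]
  [15] addr=0x6a blk=13 s=5: VC-HIT | VC [63, 24, 32, 21]

OUTCOME = MISS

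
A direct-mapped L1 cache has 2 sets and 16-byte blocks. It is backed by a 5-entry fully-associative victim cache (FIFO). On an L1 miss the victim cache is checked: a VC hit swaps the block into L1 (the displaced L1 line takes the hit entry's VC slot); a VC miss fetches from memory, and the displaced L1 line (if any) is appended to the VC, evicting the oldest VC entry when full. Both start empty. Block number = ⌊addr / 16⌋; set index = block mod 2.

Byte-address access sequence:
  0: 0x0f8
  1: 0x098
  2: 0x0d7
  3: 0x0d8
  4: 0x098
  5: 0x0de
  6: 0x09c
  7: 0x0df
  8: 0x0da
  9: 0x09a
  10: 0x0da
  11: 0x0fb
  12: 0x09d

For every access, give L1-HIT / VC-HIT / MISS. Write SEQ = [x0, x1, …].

SEQ = [MISS, MISS, MISS, L1-HIT, VC-HIT, VC-HIT, VC-HIT, VC-HIT, L1-HIT, VC-HIT, VC-HIT, VC-HIT, VC-HIT]

0: 0xf8 (blk 15, set 1) → MISS  vc=[]
1: 0x98 (blk 9, set 1) → MISS  vc=[15]
2: 0xd7 (blk 13, set 1) → MISS  vc=[15, 9]
3: 0xd8 (blk 13, set 1) → L1-HIT  vc=[15, 9]
4: 0x98 (blk 9, set 1) → VC-HIT  vc=[15, 13]
5: 0xde (blk 13, set 1) → VC-HIT  vc=[15, 9]
6: 0x9c (blk 9, set 1) → VC-HIT  vc=[15, 13]
7: 0xdf (blk 13, set 1) → VC-HIT  vc=[15, 9]
8: 0xda (blk 13, set 1) → L1-HIT  vc=[15, 9]
9: 0x9a (blk 9, set 1) → VC-HIT  vc=[15, 13]
10: 0xda (blk 13, set 1) → VC-HIT  vc=[15, 9]
11: 0xfb (blk 15, set 1) → VC-HIT  vc=[13, 9]
12: 0x9d (blk 9, set 1) → VC-HIT  vc=[13, 15]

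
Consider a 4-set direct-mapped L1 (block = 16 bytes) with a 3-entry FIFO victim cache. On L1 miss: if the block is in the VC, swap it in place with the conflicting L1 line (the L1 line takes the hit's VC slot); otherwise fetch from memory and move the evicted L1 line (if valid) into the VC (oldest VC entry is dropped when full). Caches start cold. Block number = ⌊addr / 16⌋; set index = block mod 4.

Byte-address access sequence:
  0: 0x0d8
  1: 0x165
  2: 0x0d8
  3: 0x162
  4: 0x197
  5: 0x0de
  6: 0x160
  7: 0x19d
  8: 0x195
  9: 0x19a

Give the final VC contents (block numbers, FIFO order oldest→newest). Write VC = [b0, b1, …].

VC = [13]

#0 0xd8→b13/s1 MISS; vc=[]
#1 0x165→b22/s2 MISS; vc=[]
#2 0xd8→b13/s1 L1-HIT; vc=[]
#3 0x162→b22/s2 L1-HIT; vc=[]
#4 0x197→b25/s1 MISS; vc=[13]
#5 0xde→b13/s1 VC-HIT; vc=[25]
#6 0x160→b22/s2 L1-HIT; vc=[25]
#7 0x19d→b25/s1 VC-HIT; vc=[13]
#8 0x195→b25/s1 L1-HIT; vc=[13]
#9 0x19a→b25/s1 L1-HIT; vc=[13]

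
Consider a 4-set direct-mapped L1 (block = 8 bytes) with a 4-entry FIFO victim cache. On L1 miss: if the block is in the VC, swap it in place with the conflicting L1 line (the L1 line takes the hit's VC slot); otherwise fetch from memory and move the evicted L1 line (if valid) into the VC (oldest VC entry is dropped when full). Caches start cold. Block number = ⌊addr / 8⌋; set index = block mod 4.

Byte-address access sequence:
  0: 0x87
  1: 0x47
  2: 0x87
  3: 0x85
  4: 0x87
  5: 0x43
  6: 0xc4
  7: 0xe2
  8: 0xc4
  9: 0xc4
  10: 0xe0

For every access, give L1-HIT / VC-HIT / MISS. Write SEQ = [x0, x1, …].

0: 0x87 (blk 16, set 0) → MISS  vc=[]
1: 0x47 (blk 8, set 0) → MISS  vc=[16]
2: 0x87 (blk 16, set 0) → VC-HIT  vc=[8]
3: 0x85 (blk 16, set 0) → L1-HIT  vc=[8]
4: 0x87 (blk 16, set 0) → L1-HIT  vc=[8]
5: 0x43 (blk 8, set 0) → VC-HIT  vc=[16]
6: 0xc4 (blk 24, set 0) → MISS  vc=[16, 8]
7: 0xe2 (blk 28, set 0) → MISS  vc=[16, 8, 24]
8: 0xc4 (blk 24, set 0) → VC-HIT  vc=[16, 8, 28]
9: 0xc4 (blk 24, set 0) → L1-HIT  vc=[16, 8, 28]
10: 0xe0 (blk 28, set 0) → VC-HIT  vc=[16, 8, 24]

SEQ = [MISS, MISS, VC-HIT, L1-HIT, L1-HIT, VC-HIT, MISS, MISS, VC-HIT, L1-HIT, VC-HIT]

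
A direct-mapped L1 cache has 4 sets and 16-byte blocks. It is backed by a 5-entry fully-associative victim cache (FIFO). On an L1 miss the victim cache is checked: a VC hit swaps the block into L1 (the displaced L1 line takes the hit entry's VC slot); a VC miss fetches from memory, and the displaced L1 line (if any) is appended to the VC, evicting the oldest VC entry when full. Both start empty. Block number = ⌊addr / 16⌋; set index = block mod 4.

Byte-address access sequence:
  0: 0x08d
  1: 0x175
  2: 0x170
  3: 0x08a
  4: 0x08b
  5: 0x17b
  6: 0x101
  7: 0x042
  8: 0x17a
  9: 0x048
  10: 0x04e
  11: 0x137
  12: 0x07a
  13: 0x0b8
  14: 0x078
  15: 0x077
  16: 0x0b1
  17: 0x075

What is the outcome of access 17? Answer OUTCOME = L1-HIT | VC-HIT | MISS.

OUTCOME = VC-HIT

#0 0x8d→b8/s0 MISS; vc=[]
#1 0x175→b23/s3 MISS; vc=[]
#2 0x170→b23/s3 L1-HIT; vc=[]
#3 0x8a→b8/s0 L1-HIT; vc=[]
#4 0x8b→b8/s0 L1-HIT; vc=[]
#5 0x17b→b23/s3 L1-HIT; vc=[]
#6 0x101→b16/s0 MISS; vc=[8]
#7 0x42→b4/s0 MISS; vc=[8,16]
#8 0x17a→b23/s3 L1-HIT; vc=[8,16]
#9 0x48→b4/s0 L1-HIT; vc=[8,16]
#10 0x4e→b4/s0 L1-HIT; vc=[8,16]
#11 0x137→b19/s3 MISS; vc=[8,16,23]
#12 0x7a→b7/s3 MISS; vc=[8,16,23,19]
#13 0xb8→b11/s3 MISS; vc=[8,16,23,19,7]
#14 0x78→b7/s3 VC-HIT; vc=[8,16,23,19,11]
#15 0x77→b7/s3 L1-HIT; vc=[8,16,23,19,11]
#16 0xb1→b11/s3 VC-HIT; vc=[8,16,23,19,7]
#17 0x75→b7/s3 VC-HIT; vc=[8,16,23,19,11]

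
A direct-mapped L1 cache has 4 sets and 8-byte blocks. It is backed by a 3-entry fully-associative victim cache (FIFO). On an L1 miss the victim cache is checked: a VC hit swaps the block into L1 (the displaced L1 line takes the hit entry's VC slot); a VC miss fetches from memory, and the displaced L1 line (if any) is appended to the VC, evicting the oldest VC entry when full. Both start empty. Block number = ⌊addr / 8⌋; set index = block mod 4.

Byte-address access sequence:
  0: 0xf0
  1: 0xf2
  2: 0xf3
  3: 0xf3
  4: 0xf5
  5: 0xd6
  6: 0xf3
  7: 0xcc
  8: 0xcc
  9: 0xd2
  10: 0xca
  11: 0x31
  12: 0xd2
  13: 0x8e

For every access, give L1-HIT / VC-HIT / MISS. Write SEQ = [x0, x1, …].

SEQ = [MISS, L1-HIT, L1-HIT, L1-HIT, L1-HIT, MISS, VC-HIT, MISS, L1-HIT, VC-HIT, L1-HIT, MISS, VC-HIT, MISS]

  [0] addr=0xf0 blk=30 s=2: MISS | VC []
  [1] addr=0xf2 blk=30 s=2: L1-HIT | VC []
  [2] addr=0xf3 blk=30 s=2: L1-HIT | VC []
  [3] addr=0xf3 blk=30 s=2: L1-HIT | VC []
  [4] addr=0xf5 blk=30 s=2: L1-HIT | VC []
  [5] addr=0xd6 blk=26 s=2: MISS | VC [30]
  [6] addr=0xf3 blk=30 s=2: VC-HIT | VC [26]
  [7] addr=0xcc blk=25 s=1: MISS | VC [26]
  [8] addr=0xcc blk=25 s=1: L1-HIT | VC [26]
  [9] addr=0xd2 blk=26 s=2: VC-HIT | VC [30]
  [10] addr=0xca blk=25 s=1: L1-HIT | VC [30]
  [11] addr=0x31 blk=6 s=2: MISS | VC [30, 26]
  [12] addr=0xd2 blk=26 s=2: VC-HIT | VC [30, 6]
  [13] addr=0x8e blk=17 s=1: MISS | VC [30, 6, 25]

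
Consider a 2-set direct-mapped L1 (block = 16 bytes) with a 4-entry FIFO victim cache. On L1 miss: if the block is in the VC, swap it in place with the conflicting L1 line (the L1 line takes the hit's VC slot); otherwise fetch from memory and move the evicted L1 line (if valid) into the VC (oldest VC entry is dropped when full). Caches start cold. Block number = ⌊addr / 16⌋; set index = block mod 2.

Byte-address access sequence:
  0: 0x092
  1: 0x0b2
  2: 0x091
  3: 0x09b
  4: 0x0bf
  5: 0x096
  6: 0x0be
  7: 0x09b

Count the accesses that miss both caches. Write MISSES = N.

MISSES = 2

0: 0x92 (blk 9, set 1) → MISS  vc=[]
1: 0xb2 (blk 11, set 1) → MISS  vc=[9]
2: 0x91 (blk 9, set 1) → VC-HIT  vc=[11]
3: 0x9b (blk 9, set 1) → L1-HIT  vc=[11]
4: 0xbf (blk 11, set 1) → VC-HIT  vc=[9]
5: 0x96 (blk 9, set 1) → VC-HIT  vc=[11]
6: 0xbe (blk 11, set 1) → VC-HIT  vc=[9]
7: 0x9b (blk 9, set 1) → VC-HIT  vc=[11]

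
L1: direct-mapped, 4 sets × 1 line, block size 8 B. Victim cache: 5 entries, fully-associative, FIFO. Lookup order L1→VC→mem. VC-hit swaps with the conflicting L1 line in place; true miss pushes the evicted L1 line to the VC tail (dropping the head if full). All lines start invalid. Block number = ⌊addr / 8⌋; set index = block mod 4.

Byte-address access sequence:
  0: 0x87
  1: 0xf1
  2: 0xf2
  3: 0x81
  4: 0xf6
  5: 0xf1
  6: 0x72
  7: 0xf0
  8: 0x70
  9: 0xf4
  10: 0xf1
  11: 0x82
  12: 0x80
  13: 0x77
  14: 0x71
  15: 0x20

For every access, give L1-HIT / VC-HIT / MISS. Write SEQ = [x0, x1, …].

SEQ = [MISS, MISS, L1-HIT, L1-HIT, L1-HIT, L1-HIT, MISS, VC-HIT, VC-HIT, VC-HIT, L1-HIT, L1-HIT, L1-HIT, VC-HIT, L1-HIT, MISS]

  [0] addr=0x87 blk=16 s=0: MISS | VC []
  [1] addr=0xf1 blk=30 s=2: MISS | VC []
  [2] addr=0xf2 blk=30 s=2: L1-HIT | VC []
  [3] addr=0x81 blk=16 s=0: L1-HIT | VC []
  [4] addr=0xf6 blk=30 s=2: L1-HIT | VC []
  [5] addr=0xf1 blk=30 s=2: L1-HIT | VC []
  [6] addr=0x72 blk=14 s=2: MISS | VC [30]
  [7] addr=0xf0 blk=30 s=2: VC-HIT | VC [14]
  [8] addr=0x70 blk=14 s=2: VC-HIT | VC [30]
  [9] addr=0xf4 blk=30 s=2: VC-HIT | VC [14]
  [10] addr=0xf1 blk=30 s=2: L1-HIT | VC [14]
  [11] addr=0x82 blk=16 s=0: L1-HIT | VC [14]
  [12] addr=0x80 blk=16 s=0: L1-HIT | VC [14]
  [13] addr=0x77 blk=14 s=2: VC-HIT | VC [30]
  [14] addr=0x71 blk=14 s=2: L1-HIT | VC [30]
  [15] addr=0x20 blk=4 s=0: MISS | VC [30, 16]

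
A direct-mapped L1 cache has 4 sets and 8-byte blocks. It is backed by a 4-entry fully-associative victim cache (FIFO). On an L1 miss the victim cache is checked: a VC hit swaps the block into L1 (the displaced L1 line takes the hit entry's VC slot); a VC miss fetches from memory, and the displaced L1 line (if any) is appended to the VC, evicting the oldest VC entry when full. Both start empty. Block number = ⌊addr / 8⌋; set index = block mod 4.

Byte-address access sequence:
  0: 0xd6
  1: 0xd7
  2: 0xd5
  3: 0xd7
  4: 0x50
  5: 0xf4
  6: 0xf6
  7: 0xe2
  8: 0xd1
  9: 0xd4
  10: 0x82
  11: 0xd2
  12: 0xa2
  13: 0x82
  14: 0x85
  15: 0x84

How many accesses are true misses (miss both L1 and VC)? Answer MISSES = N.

0: 0xd6 (blk 26, set 2) → MISS  vc=[]
1: 0xd7 (blk 26, set 2) → L1-HIT  vc=[]
2: 0xd5 (blk 26, set 2) → L1-HIT  vc=[]
3: 0xd7 (blk 26, set 2) → L1-HIT  vc=[]
4: 0x50 (blk 10, set 2) → MISS  vc=[26]
5: 0xf4 (blk 30, set 2) → MISS  vc=[26, 10]
6: 0xf6 (blk 30, set 2) → L1-HIT  vc=[26, 10]
7: 0xe2 (blk 28, set 0) → MISS  vc=[26, 10]
8: 0xd1 (blk 26, set 2) → VC-HIT  vc=[30, 10]
9: 0xd4 (blk 26, set 2) → L1-HIT  vc=[30, 10]
10: 0x82 (blk 16, set 0) → MISS  vc=[30, 10, 28]
11: 0xd2 (blk 26, set 2) → L1-HIT  vc=[30, 10, 28]
12: 0xa2 (blk 20, set 0) → MISS  vc=[30, 10, 28, 16]
13: 0x82 (blk 16, set 0) → VC-HIT  vc=[30, 10, 28, 20]
14: 0x85 (blk 16, set 0) → L1-HIT  vc=[30, 10, 28, 20]
15: 0x84 (blk 16, set 0) → L1-HIT  vc=[30, 10, 28, 20]

MISSES = 6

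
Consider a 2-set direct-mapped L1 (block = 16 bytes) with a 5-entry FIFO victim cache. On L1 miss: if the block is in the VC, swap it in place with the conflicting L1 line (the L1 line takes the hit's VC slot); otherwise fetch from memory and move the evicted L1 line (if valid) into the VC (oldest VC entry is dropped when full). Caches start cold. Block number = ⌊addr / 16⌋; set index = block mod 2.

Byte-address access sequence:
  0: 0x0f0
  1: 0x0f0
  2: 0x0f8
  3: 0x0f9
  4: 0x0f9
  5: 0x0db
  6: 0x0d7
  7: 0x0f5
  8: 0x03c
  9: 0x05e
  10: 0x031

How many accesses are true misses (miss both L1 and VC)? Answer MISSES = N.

MISSES = 4

  [0] addr=0xf0 blk=15 s=1: MISS | VC []
  [1] addr=0xf0 blk=15 s=1: L1-HIT | VC []
  [2] addr=0xf8 blk=15 s=1: L1-HIT | VC []
  [3] addr=0xf9 blk=15 s=1: L1-HIT | VC []
  [4] addr=0xf9 blk=15 s=1: L1-HIT | VC []
  [5] addr=0xdb blk=13 s=1: MISS | VC [15]
  [6] addr=0xd7 blk=13 s=1: L1-HIT | VC [15]
  [7] addr=0xf5 blk=15 s=1: VC-HIT | VC [13]
  [8] addr=0x3c blk=3 s=1: MISS | VC [13, 15]
  [9] addr=0x5e blk=5 s=1: MISS | VC [13, 15, 3]
  [10] addr=0x31 blk=3 s=1: VC-HIT | VC [13, 15, 5]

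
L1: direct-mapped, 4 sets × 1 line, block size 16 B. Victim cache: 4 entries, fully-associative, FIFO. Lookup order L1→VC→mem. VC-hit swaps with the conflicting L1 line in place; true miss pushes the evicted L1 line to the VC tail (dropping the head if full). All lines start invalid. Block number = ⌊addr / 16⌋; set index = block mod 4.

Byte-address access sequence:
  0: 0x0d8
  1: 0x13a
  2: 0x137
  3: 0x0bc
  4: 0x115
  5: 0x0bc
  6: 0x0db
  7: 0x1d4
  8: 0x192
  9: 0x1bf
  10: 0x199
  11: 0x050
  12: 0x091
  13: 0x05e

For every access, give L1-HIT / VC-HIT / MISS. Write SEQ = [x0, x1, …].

0: 0xd8 (blk 13, set 1) → MISS  vc=[]
1: 0x13a (blk 19, set 3) → MISS  vc=[]
2: 0x137 (blk 19, set 3) → L1-HIT  vc=[]
3: 0xbc (blk 11, set 3) → MISS  vc=[19]
4: 0x115 (blk 17, set 1) → MISS  vc=[19, 13]
5: 0xbc (blk 11, set 3) → L1-HIT  vc=[19, 13]
6: 0xdb (blk 13, set 1) → VC-HIT  vc=[19, 17]
7: 0x1d4 (blk 29, set 1) → MISS  vc=[19, 17, 13]
8: 0x192 (blk 25, set 1) → MISS  vc=[19, 17, 13, 29]
9: 0x1bf (blk 27, set 3) → MISS  vc=[17, 13, 29, 11]
10: 0x199 (blk 25, set 1) → L1-HIT  vc=[17, 13, 29, 11]
11: 0x50 (blk 5, set 1) → MISS  vc=[13, 29, 11, 25]
12: 0x91 (blk 9, set 1) → MISS  vc=[29, 11, 25, 5]
13: 0x5e (blk 5, set 1) → VC-HIT  vc=[29, 11, 25, 9]

SEQ = [MISS, MISS, L1-HIT, MISS, MISS, L1-HIT, VC-HIT, MISS, MISS, MISS, L1-HIT, MISS, MISS, VC-HIT]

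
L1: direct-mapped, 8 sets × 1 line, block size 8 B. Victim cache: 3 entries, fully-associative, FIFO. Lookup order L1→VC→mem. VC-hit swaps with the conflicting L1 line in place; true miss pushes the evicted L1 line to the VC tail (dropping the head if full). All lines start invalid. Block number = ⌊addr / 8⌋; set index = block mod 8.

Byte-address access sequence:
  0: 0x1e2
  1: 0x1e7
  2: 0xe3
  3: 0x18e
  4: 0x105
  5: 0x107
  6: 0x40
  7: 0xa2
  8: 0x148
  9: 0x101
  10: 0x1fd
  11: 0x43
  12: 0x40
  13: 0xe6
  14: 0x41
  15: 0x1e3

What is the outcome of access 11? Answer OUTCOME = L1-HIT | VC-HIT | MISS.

OUTCOME = VC-HIT

0: 0x1e2 (blk 60, set 4) → MISS  vc=[]
1: 0x1e7 (blk 60, set 4) → L1-HIT  vc=[]
2: 0xe3 (blk 28, set 4) → MISS  vc=[60]
3: 0x18e (blk 49, set 1) → MISS  vc=[60]
4: 0x105 (blk 32, set 0) → MISS  vc=[60]
5: 0x107 (blk 32, set 0) → L1-HIT  vc=[60]
6: 0x40 (blk 8, set 0) → MISS  vc=[60, 32]
7: 0xa2 (blk 20, set 4) → MISS  vc=[60, 32, 28]
8: 0x148 (blk 41, set 1) → MISS  vc=[32, 28, 49]
9: 0x101 (blk 32, set 0) → VC-HIT  vc=[8, 28, 49]
10: 0x1fd (blk 63, set 7) → MISS  vc=[8, 28, 49]
11: 0x43 (blk 8, set 0) → VC-HIT  vc=[32, 28, 49]
12: 0x40 (blk 8, set 0) → L1-HIT  vc=[32, 28, 49]
13: 0xe6 (blk 28, set 4) → VC-HIT  vc=[32, 20, 49]
14: 0x41 (blk 8, set 0) → L1-HIT  vc=[32, 20, 49]
15: 0x1e3 (blk 60, set 4) → MISS  vc=[20, 49, 28]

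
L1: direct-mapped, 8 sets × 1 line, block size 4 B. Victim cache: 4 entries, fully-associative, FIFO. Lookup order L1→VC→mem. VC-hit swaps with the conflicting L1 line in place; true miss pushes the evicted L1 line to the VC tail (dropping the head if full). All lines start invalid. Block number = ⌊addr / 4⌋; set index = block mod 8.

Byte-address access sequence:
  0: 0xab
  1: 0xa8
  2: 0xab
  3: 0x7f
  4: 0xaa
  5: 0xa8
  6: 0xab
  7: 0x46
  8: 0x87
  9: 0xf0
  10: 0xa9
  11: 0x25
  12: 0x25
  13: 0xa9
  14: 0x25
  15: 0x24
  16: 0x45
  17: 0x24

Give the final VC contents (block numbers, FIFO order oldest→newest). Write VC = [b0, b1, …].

VC = [17, 33]

#0 0xab→b42/s2 MISS; vc=[]
#1 0xa8→b42/s2 L1-HIT; vc=[]
#2 0xab→b42/s2 L1-HIT; vc=[]
#3 0x7f→b31/s7 MISS; vc=[]
#4 0xaa→b42/s2 L1-HIT; vc=[]
#5 0xa8→b42/s2 L1-HIT; vc=[]
#6 0xab→b42/s2 L1-HIT; vc=[]
#7 0x46→b17/s1 MISS; vc=[]
#8 0x87→b33/s1 MISS; vc=[17]
#9 0xf0→b60/s4 MISS; vc=[17]
#10 0xa9→b42/s2 L1-HIT; vc=[17]
#11 0x25→b9/s1 MISS; vc=[17,33]
#12 0x25→b9/s1 L1-HIT; vc=[17,33]
#13 0xa9→b42/s2 L1-HIT; vc=[17,33]
#14 0x25→b9/s1 L1-HIT; vc=[17,33]
#15 0x24→b9/s1 L1-HIT; vc=[17,33]
#16 0x45→b17/s1 VC-HIT; vc=[9,33]
#17 0x24→b9/s1 VC-HIT; vc=[17,33]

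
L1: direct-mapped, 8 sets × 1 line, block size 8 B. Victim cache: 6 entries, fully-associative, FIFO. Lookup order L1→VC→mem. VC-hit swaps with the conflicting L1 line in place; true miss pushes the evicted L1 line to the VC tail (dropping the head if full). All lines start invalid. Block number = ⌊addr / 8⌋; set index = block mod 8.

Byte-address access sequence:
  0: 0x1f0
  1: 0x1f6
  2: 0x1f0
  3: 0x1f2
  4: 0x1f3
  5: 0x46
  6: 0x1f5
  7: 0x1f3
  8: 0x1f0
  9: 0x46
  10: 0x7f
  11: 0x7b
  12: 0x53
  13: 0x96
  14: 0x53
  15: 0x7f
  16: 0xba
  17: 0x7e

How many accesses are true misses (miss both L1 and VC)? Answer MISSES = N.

#0 0x1f0→b62/s6 MISS; vc=[]
#1 0x1f6→b62/s6 L1-HIT; vc=[]
#2 0x1f0→b62/s6 L1-HIT; vc=[]
#3 0x1f2→b62/s6 L1-HIT; vc=[]
#4 0x1f3→b62/s6 L1-HIT; vc=[]
#5 0x46→b8/s0 MISS; vc=[]
#6 0x1f5→b62/s6 L1-HIT; vc=[]
#7 0x1f3→b62/s6 L1-HIT; vc=[]
#8 0x1f0→b62/s6 L1-HIT; vc=[]
#9 0x46→b8/s0 L1-HIT; vc=[]
#10 0x7f→b15/s7 MISS; vc=[]
#11 0x7b→b15/s7 L1-HIT; vc=[]
#12 0x53→b10/s2 MISS; vc=[]
#13 0x96→b18/s2 MISS; vc=[10]
#14 0x53→b10/s2 VC-HIT; vc=[18]
#15 0x7f→b15/s7 L1-HIT; vc=[18]
#16 0xba→b23/s7 MISS; vc=[18,15]
#17 0x7e→b15/s7 VC-HIT; vc=[18,23]

MISSES = 6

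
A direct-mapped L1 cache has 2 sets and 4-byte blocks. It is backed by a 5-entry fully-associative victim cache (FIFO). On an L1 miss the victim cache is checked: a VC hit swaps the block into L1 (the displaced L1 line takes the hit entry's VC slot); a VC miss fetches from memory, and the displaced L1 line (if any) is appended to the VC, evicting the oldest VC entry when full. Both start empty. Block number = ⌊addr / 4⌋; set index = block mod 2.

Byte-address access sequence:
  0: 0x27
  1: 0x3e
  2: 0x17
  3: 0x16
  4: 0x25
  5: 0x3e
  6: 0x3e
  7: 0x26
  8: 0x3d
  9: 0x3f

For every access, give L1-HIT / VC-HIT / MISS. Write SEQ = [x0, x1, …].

SEQ = [MISS, MISS, MISS, L1-HIT, VC-HIT, VC-HIT, L1-HIT, VC-HIT, VC-HIT, L1-HIT]

0: 0x27 (blk 9, set 1) → MISS  vc=[]
1: 0x3e (blk 15, set 1) → MISS  vc=[9]
2: 0x17 (blk 5, set 1) → MISS  vc=[9, 15]
3: 0x16 (blk 5, set 1) → L1-HIT  vc=[9, 15]
4: 0x25 (blk 9, set 1) → VC-HIT  vc=[5, 15]
5: 0x3e (blk 15, set 1) → VC-HIT  vc=[5, 9]
6: 0x3e (blk 15, set 1) → L1-HIT  vc=[5, 9]
7: 0x26 (blk 9, set 1) → VC-HIT  vc=[5, 15]
8: 0x3d (blk 15, set 1) → VC-HIT  vc=[5, 9]
9: 0x3f (blk 15, set 1) → L1-HIT  vc=[5, 9]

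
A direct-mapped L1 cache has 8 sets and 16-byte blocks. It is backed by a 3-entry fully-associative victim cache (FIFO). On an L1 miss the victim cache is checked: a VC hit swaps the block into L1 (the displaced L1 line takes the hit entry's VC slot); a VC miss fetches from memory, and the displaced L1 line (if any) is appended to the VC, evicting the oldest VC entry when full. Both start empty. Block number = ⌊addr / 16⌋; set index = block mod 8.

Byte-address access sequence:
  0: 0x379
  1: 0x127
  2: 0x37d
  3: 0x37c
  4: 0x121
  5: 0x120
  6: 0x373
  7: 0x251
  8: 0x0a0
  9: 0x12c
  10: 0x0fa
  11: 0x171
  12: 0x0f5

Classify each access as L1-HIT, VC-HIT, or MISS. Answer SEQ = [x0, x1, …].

  [0] addr=0x379 blk=55 s=7: MISS | VC []
  [1] addr=0x127 blk=18 s=2: MISS | VC []
  [2] addr=0x37d blk=55 s=7: L1-HIT | VC []
  [3] addr=0x37c blk=55 s=7: L1-HIT | VC []
  [4] addr=0x121 blk=18 s=2: L1-HIT | VC []
  [5] addr=0x120 blk=18 s=2: L1-HIT | VC []
  [6] addr=0x373 blk=55 s=7: L1-HIT | VC []
  [7] addr=0x251 blk=37 s=5: MISS | VC []
  [8] addr=0xa0 blk=10 s=2: MISS | VC [18]
  [9] addr=0x12c blk=18 s=2: VC-HIT | VC [10]
  [10] addr=0xfa blk=15 s=7: MISS | VC [10, 55]
  [11] addr=0x171 blk=23 s=7: MISS | VC [10, 55, 15]
  [12] addr=0xf5 blk=15 s=7: VC-HIT | VC [10, 55, 23]

SEQ = [MISS, MISS, L1-HIT, L1-HIT, L1-HIT, L1-HIT, L1-HIT, MISS, MISS, VC-HIT, MISS, MISS, VC-HIT]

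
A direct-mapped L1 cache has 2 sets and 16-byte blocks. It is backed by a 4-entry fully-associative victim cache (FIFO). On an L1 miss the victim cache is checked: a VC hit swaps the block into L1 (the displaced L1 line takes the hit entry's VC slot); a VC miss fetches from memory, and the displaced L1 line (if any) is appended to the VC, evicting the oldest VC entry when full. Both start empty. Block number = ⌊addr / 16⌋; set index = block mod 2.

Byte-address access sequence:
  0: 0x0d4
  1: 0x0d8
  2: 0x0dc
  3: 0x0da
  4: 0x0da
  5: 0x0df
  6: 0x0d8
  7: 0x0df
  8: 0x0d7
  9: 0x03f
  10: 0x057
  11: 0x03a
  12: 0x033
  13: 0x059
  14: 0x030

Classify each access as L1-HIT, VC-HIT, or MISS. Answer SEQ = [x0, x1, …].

SEQ = [MISS, L1-HIT, L1-HIT, L1-HIT, L1-HIT, L1-HIT, L1-HIT, L1-HIT, L1-HIT, MISS, MISS, VC-HIT, L1-HIT, VC-HIT, VC-HIT]

  [0] addr=0xd4 blk=13 s=1: MISS | VC []
  [1] addr=0xd8 blk=13 s=1: L1-HIT | VC []
  [2] addr=0xdc blk=13 s=1: L1-HIT | VC []
  [3] addr=0xda blk=13 s=1: L1-HIT | VC []
  [4] addr=0xda blk=13 s=1: L1-HIT | VC []
  [5] addr=0xdf blk=13 s=1: L1-HIT | VC []
  [6] addr=0xd8 blk=13 s=1: L1-HIT | VC []
  [7] addr=0xdf blk=13 s=1: L1-HIT | VC []
  [8] addr=0xd7 blk=13 s=1: L1-HIT | VC []
  [9] addr=0x3f blk=3 s=1: MISS | VC [13]
  [10] addr=0x57 blk=5 s=1: MISS | VC [13, 3]
  [11] addr=0x3a blk=3 s=1: VC-HIT | VC [13, 5]
  [12] addr=0x33 blk=3 s=1: L1-HIT | VC [13, 5]
  [13] addr=0x59 blk=5 s=1: VC-HIT | VC [13, 3]
  [14] addr=0x30 blk=3 s=1: VC-HIT | VC [13, 5]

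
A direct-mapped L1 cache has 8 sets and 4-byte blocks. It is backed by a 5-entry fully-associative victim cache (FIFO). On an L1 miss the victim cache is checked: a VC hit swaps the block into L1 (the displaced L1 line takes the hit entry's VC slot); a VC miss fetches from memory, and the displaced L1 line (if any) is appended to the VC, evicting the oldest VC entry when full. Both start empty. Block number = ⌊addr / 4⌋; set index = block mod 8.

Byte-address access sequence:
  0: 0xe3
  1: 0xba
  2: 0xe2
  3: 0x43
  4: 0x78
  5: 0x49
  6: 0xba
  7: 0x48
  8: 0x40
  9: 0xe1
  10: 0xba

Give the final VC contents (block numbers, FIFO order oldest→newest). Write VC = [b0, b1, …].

#0 0xe3→b56/s0 MISS; vc=[]
#1 0xba→b46/s6 MISS; vc=[]
#2 0xe2→b56/s0 L1-HIT; vc=[]
#3 0x43→b16/s0 MISS; vc=[56]
#4 0x78→b30/s6 MISS; vc=[56,46]
#5 0x49→b18/s2 MISS; vc=[56,46]
#6 0xba→b46/s6 VC-HIT; vc=[56,30]
#7 0x48→b18/s2 L1-HIT; vc=[56,30]
#8 0x40→b16/s0 L1-HIT; vc=[56,30]
#9 0xe1→b56/s0 VC-HIT; vc=[16,30]
#10 0xba→b46/s6 L1-HIT; vc=[16,30]

VC = [16, 30]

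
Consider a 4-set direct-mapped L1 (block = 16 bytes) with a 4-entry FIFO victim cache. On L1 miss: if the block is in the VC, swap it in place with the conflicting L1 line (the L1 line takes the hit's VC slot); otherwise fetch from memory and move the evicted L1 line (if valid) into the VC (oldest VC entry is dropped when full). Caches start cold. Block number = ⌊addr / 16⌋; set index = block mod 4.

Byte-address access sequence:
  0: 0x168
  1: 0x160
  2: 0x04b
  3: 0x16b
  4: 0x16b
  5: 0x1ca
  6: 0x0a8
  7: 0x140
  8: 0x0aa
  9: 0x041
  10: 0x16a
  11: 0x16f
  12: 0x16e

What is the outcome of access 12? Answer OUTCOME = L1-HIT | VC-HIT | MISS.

OUTCOME = L1-HIT

0: 0x168 (blk 22, set 2) → MISS  vc=[]
1: 0x160 (blk 22, set 2) → L1-HIT  vc=[]
2: 0x4b (blk 4, set 0) → MISS  vc=[]
3: 0x16b (blk 22, set 2) → L1-HIT  vc=[]
4: 0x16b (blk 22, set 2) → L1-HIT  vc=[]
5: 0x1ca (blk 28, set 0) → MISS  vc=[4]
6: 0xa8 (blk 10, set 2) → MISS  vc=[4, 22]
7: 0x140 (blk 20, set 0) → MISS  vc=[4, 22, 28]
8: 0xaa (blk 10, set 2) → L1-HIT  vc=[4, 22, 28]
9: 0x41 (blk 4, set 0) → VC-HIT  vc=[20, 22, 28]
10: 0x16a (blk 22, set 2) → VC-HIT  vc=[20, 10, 28]
11: 0x16f (blk 22, set 2) → L1-HIT  vc=[20, 10, 28]
12: 0x16e (blk 22, set 2) → L1-HIT  vc=[20, 10, 28]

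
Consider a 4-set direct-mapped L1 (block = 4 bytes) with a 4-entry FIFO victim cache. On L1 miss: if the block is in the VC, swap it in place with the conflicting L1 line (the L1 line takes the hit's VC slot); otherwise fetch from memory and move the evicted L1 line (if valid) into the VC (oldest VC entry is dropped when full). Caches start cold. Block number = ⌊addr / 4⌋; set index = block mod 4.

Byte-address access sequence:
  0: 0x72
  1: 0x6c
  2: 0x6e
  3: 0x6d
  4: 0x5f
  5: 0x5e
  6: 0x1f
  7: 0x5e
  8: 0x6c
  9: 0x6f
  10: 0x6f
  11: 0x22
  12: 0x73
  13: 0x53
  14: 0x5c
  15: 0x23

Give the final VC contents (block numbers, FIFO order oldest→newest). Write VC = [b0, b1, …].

VC = [27, 7, 20, 28]

#0 0x72→b28/s0 MISS; vc=[]
#1 0x6c→b27/s3 MISS; vc=[]
#2 0x6e→b27/s3 L1-HIT; vc=[]
#3 0x6d→b27/s3 L1-HIT; vc=[]
#4 0x5f→b23/s3 MISS; vc=[27]
#5 0x5e→b23/s3 L1-HIT; vc=[27]
#6 0x1f→b7/s3 MISS; vc=[27,23]
#7 0x5e→b23/s3 VC-HIT; vc=[27,7]
#8 0x6c→b27/s3 VC-HIT; vc=[23,7]
#9 0x6f→b27/s3 L1-HIT; vc=[23,7]
#10 0x6f→b27/s3 L1-HIT; vc=[23,7]
#11 0x22→b8/s0 MISS; vc=[23,7,28]
#12 0x73→b28/s0 VC-HIT; vc=[23,7,8]
#13 0x53→b20/s0 MISS; vc=[23,7,8,28]
#14 0x5c→b23/s3 VC-HIT; vc=[27,7,8,28]
#15 0x23→b8/s0 VC-HIT; vc=[27,7,20,28]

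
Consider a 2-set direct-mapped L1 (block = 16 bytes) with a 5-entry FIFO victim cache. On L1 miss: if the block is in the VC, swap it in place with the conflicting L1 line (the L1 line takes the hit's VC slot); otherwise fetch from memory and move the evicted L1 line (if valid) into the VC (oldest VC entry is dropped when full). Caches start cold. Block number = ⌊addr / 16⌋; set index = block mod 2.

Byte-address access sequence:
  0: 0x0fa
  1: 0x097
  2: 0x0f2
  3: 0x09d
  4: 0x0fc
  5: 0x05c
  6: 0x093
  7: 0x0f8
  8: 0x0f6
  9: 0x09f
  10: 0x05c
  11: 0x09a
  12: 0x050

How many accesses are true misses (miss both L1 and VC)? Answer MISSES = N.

MISSES = 3

#0 0xfa→b15/s1 MISS; vc=[]
#1 0x97→b9/s1 MISS; vc=[15]
#2 0xf2→b15/s1 VC-HIT; vc=[9]
#3 0x9d→b9/s1 VC-HIT; vc=[15]
#4 0xfc→b15/s1 VC-HIT; vc=[9]
#5 0x5c→b5/s1 MISS; vc=[9,15]
#6 0x93→b9/s1 VC-HIT; vc=[5,15]
#7 0xf8→b15/s1 VC-HIT; vc=[5,9]
#8 0xf6→b15/s1 L1-HIT; vc=[5,9]
#9 0x9f→b9/s1 VC-HIT; vc=[5,15]
#10 0x5c→b5/s1 VC-HIT; vc=[9,15]
#11 0x9a→b9/s1 VC-HIT; vc=[5,15]
#12 0x50→b5/s1 VC-HIT; vc=[9,15]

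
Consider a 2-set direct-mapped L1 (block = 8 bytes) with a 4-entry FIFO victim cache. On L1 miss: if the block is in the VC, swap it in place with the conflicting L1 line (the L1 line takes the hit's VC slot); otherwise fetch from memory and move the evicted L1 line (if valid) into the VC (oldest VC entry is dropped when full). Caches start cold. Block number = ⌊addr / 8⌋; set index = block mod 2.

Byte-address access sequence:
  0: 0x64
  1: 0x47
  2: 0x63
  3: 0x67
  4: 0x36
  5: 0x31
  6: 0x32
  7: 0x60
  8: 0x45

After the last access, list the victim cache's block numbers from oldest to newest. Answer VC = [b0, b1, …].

VC = [12, 6]

0: 0x64 (blk 12, set 0) → MISS  vc=[]
1: 0x47 (blk 8, set 0) → MISS  vc=[12]
2: 0x63 (blk 12, set 0) → VC-HIT  vc=[8]
3: 0x67 (blk 12, set 0) → L1-HIT  vc=[8]
4: 0x36 (blk 6, set 0) → MISS  vc=[8, 12]
5: 0x31 (blk 6, set 0) → L1-HIT  vc=[8, 12]
6: 0x32 (blk 6, set 0) → L1-HIT  vc=[8, 12]
7: 0x60 (blk 12, set 0) → VC-HIT  vc=[8, 6]
8: 0x45 (blk 8, set 0) → VC-HIT  vc=[12, 6]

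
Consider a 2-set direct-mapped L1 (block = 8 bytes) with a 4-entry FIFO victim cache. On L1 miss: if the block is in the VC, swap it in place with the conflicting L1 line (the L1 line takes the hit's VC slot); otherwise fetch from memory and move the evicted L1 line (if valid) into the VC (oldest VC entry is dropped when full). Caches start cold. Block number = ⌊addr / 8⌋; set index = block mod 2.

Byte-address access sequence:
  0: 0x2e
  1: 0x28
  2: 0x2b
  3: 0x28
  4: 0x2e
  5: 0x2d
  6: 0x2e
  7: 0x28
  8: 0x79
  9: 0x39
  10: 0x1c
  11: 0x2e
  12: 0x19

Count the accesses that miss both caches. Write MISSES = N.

0: 0x2e (blk 5, set 1) → MISS  vc=[]
1: 0x28 (blk 5, set 1) → L1-HIT  vc=[]
2: 0x2b (blk 5, set 1) → L1-HIT  vc=[]
3: 0x28 (blk 5, set 1) → L1-HIT  vc=[]
4: 0x2e (blk 5, set 1) → L1-HIT  vc=[]
5: 0x2d (blk 5, set 1) → L1-HIT  vc=[]
6: 0x2e (blk 5, set 1) → L1-HIT  vc=[]
7: 0x28 (blk 5, set 1) → L1-HIT  vc=[]
8: 0x79 (blk 15, set 1) → MISS  vc=[5]
9: 0x39 (blk 7, set 1) → MISS  vc=[5, 15]
10: 0x1c (blk 3, set 1) → MISS  vc=[5, 15, 7]
11: 0x2e (blk 5, set 1) → VC-HIT  vc=[3, 15, 7]
12: 0x19 (blk 3, set 1) → VC-HIT  vc=[5, 15, 7]

MISSES = 4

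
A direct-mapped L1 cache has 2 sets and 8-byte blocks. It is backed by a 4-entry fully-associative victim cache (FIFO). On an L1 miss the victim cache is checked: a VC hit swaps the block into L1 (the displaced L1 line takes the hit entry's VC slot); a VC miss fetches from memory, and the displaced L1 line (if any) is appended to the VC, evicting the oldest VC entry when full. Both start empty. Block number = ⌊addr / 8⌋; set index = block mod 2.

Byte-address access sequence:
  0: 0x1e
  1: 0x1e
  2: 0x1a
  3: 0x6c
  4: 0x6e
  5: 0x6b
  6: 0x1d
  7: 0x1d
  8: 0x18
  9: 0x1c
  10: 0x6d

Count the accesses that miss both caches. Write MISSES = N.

MISSES = 2

#0 0x1e→b3/s1 MISS; vc=[]
#1 0x1e→b3/s1 L1-HIT; vc=[]
#2 0x1a→b3/s1 L1-HIT; vc=[]
#3 0x6c→b13/s1 MISS; vc=[3]
#4 0x6e→b13/s1 L1-HIT; vc=[3]
#5 0x6b→b13/s1 L1-HIT; vc=[3]
#6 0x1d→b3/s1 VC-HIT; vc=[13]
#7 0x1d→b3/s1 L1-HIT; vc=[13]
#8 0x18→b3/s1 L1-HIT; vc=[13]
#9 0x1c→b3/s1 L1-HIT; vc=[13]
#10 0x6d→b13/s1 VC-HIT; vc=[3]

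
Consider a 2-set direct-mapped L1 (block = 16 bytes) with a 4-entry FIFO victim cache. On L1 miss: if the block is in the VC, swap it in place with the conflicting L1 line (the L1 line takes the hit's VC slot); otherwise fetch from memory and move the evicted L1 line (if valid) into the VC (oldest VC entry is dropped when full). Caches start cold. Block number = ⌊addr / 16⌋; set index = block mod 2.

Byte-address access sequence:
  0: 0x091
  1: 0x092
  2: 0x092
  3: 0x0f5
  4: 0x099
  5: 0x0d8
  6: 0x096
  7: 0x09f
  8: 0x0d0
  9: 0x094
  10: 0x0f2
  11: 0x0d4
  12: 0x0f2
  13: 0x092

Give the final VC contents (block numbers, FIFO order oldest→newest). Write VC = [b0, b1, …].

0: 0x91 (blk 9, set 1) → MISS  vc=[]
1: 0x92 (blk 9, set 1) → L1-HIT  vc=[]
2: 0x92 (blk 9, set 1) → L1-HIT  vc=[]
3: 0xf5 (blk 15, set 1) → MISS  vc=[9]
4: 0x99 (blk 9, set 1) → VC-HIT  vc=[15]
5: 0xd8 (blk 13, set 1) → MISS  vc=[15, 9]
6: 0x96 (blk 9, set 1) → VC-HIT  vc=[15, 13]
7: 0x9f (blk 9, set 1) → L1-HIT  vc=[15, 13]
8: 0xd0 (blk 13, set 1) → VC-HIT  vc=[15, 9]
9: 0x94 (blk 9, set 1) → VC-HIT  vc=[15, 13]
10: 0xf2 (blk 15, set 1) → VC-HIT  vc=[9, 13]
11: 0xd4 (blk 13, set 1) → VC-HIT  vc=[9, 15]
12: 0xf2 (blk 15, set 1) → VC-HIT  vc=[9, 13]
13: 0x92 (blk 9, set 1) → VC-HIT  vc=[15, 13]

VC = [15, 13]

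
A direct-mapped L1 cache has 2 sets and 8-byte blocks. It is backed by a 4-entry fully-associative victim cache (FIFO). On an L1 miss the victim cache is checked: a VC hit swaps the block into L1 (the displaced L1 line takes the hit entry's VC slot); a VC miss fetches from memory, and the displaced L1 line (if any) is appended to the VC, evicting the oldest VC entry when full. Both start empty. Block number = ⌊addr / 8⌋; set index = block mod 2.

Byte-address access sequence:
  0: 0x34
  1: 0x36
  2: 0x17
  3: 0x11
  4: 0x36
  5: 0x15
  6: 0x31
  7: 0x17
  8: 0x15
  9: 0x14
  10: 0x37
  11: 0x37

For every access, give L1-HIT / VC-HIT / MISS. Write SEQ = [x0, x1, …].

  [0] addr=0x34 blk=6 s=0: MISS | VC []
  [1] addr=0x36 blk=6 s=0: L1-HIT | VC []
  [2] addr=0x17 blk=2 s=0: MISS | VC [6]
  [3] addr=0x11 blk=2 s=0: L1-HIT | VC [6]
  [4] addr=0x36 blk=6 s=0: VC-HIT | VC [2]
  [5] addr=0x15 blk=2 s=0: VC-HIT | VC [6]
  [6] addr=0x31 blk=6 s=0: VC-HIT | VC [2]
  [7] addr=0x17 blk=2 s=0: VC-HIT | VC [6]
  [8] addr=0x15 blk=2 s=0: L1-HIT | VC [6]
  [9] addr=0x14 blk=2 s=0: L1-HIT | VC [6]
  [10] addr=0x37 blk=6 s=0: VC-HIT | VC [2]
  [11] addr=0x37 blk=6 s=0: L1-HIT | VC [2]

SEQ = [MISS, L1-HIT, MISS, L1-HIT, VC-HIT, VC-HIT, VC-HIT, VC-HIT, L1-HIT, L1-HIT, VC-HIT, L1-HIT]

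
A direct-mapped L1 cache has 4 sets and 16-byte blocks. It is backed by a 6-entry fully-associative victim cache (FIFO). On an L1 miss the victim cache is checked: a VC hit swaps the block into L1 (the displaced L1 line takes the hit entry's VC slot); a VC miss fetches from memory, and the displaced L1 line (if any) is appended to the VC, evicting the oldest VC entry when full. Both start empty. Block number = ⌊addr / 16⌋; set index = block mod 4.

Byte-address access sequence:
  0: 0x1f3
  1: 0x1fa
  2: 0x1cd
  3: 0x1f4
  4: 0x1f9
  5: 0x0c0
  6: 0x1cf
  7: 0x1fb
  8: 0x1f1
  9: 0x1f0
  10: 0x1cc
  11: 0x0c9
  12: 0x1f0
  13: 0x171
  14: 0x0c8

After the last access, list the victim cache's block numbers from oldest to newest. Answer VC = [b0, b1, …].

VC = [28, 31]

  [0] addr=0x1f3 blk=31 s=3: MISS | VC []
  [1] addr=0x1fa blk=31 s=3: L1-HIT | VC []
  [2] addr=0x1cd blk=28 s=0: MISS | VC []
  [3] addr=0x1f4 blk=31 s=3: L1-HIT | VC []
  [4] addr=0x1f9 blk=31 s=3: L1-HIT | VC []
  [5] addr=0xc0 blk=12 s=0: MISS | VC [28]
  [6] addr=0x1cf blk=28 s=0: VC-HIT | VC [12]
  [7] addr=0x1fb blk=31 s=3: L1-HIT | VC [12]
  [8] addr=0x1f1 blk=31 s=3: L1-HIT | VC [12]
  [9] addr=0x1f0 blk=31 s=3: L1-HIT | VC [12]
  [10] addr=0x1cc blk=28 s=0: L1-HIT | VC [12]
  [11] addr=0xc9 blk=12 s=0: VC-HIT | VC [28]
  [12] addr=0x1f0 blk=31 s=3: L1-HIT | VC [28]
  [13] addr=0x171 blk=23 s=3: MISS | VC [28, 31]
  [14] addr=0xc8 blk=12 s=0: L1-HIT | VC [28, 31]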